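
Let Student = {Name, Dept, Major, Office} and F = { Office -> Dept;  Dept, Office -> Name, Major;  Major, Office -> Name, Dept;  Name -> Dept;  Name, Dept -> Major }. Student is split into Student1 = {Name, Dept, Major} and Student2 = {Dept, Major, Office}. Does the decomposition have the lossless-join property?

No

Common attributes: Student1 ∩ Student2 = {Dept, Major}.
No dependency enlarges {Dept, Major}, so (Dept, Major)⁺ = {Dept, Major}.
The closure contains neither all of Student1 = {Name, Dept, Major} nor all of Student2 = {Dept, Major, Office}, so the common attributes are not a superkey of either fragment. The join is lossy.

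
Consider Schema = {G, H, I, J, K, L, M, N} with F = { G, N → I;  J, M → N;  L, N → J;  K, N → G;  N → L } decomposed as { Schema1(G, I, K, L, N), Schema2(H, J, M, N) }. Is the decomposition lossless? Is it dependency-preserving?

lossy but dependency-preserving

Lossless test: (N)⁺ = {J, L, N}, which is a superkey of neither fragment — lossy.
Dependency preservation: L, N → J is not contained in any single fragment, but the restricted closure of its left-hand side across the fragments still reaches the right-hand side; the remaining FDs each lie inside some fragment. All dependencies are preserved.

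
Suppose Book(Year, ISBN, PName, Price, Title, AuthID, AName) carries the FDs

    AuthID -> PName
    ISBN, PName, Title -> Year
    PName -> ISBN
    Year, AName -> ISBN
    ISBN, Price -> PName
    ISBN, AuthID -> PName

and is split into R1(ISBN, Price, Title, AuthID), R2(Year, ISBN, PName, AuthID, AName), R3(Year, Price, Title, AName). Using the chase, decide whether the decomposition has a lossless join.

Chase test. Columns are Year, ISBN, PName, Price, Title, AuthID, AName; row i has aⱼ where attribute j ∈ Ri, else bᵢⱼ.
Initial tableau (one row per fragment):
  row 1: b11 a2 b13 a4 a5 a6 b17
  row 2: a1 a2 a3 b24 b25 a6 a7
  row 3: a1 b32 b33 a4 a5 b36 a7
Rows 1 and 2 agree on AuthID; apply AuthID→PName and equate their PName entries.
Rows 2 and 3 agree on Year, AName; apply Year, AName→ISBN and equate their ISBN entries.
Rows 1 and 3 agree on ISBN, Price; apply ISBN, Price→PName and equate their PName entries.
Rows 1 and 3 agree on ISBN, PName, Title; apply ISBN, PName, Title→Year and equate their Year entries.
No row becomes fully distinguished — the join is lossy.

No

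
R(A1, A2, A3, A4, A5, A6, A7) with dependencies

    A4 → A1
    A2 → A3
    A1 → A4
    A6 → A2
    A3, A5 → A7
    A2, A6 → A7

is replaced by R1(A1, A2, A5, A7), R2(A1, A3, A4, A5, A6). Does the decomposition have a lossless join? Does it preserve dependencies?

lossy and not dependency-preserving

Lossless test: (A1, A5)⁺ = {A1, A4, A5}, which is a superkey of neither fragment — lossy.
Dependency preservation: the restricted closure of {A2} across the fragments never reaches {A3}, so A2 → A3 cannot be enforced without a join — not preserved.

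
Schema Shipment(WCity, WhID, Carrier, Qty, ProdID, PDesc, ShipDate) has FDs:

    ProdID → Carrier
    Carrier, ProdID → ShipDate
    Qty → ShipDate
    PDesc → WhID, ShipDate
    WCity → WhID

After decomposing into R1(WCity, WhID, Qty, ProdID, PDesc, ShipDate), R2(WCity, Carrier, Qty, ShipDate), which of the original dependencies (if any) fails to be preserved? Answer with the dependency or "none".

ProdID → Carrier

Check ProdID → Carrier: no single fragment contains all of {Carrier, ProdID}, and the restricted closure of {ProdID} across the fragments never reaches {Carrier}.
Carrier, ProdID → ShipDate is preserved.
Qty → ShipDate is preserved.
PDesc → WhID, ShipDate is preserved.
WCity → WhID is preserved.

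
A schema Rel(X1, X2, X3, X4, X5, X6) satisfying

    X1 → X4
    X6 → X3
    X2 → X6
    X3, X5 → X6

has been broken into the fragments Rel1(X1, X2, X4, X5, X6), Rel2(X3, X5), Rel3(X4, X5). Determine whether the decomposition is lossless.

No

Chase test. Columns are X1, X2, X3, X4, X5, X6; row i has aⱼ where attribute j ∈ Reli, else bᵢⱼ.
Initial tableau (one row per fragment):
  row 1: a1 a2 b13 a4 a5 a6
  row 2: b21 b22 a3 b24 a5 b26
  row 3: b31 b32 b33 a4 a5 b36
No row becomes fully distinguished — the join is lossy.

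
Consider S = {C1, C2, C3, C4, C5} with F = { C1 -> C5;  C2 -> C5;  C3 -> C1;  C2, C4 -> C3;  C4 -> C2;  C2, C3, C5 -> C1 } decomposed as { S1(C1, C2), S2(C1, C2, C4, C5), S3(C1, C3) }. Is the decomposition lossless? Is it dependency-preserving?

Lossless test (chase): Rows 1 and 2 agree on C1; apply C1→C5 and equate their C5 entries. Rows 1 and 3 agree on C1; apply C1→C5 and equate their C5 entries. No row becomes fully distinguished — the join is lossy.
Dependency preservation: the restricted closure of {C2, C4} across the fragments never reaches {C3}, so C2, C4 → C3 cannot be enforced without a join — not preserved.

lossy and not dependency-preserving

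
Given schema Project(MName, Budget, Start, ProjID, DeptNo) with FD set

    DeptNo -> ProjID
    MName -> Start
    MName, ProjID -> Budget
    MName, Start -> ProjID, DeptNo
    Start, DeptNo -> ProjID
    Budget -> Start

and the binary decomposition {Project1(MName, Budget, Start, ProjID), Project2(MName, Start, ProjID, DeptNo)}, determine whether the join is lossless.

Common attributes: Project1 ∩ Project2 = {MName, Start, ProjID}.
Closure of {MName, Start, ProjID}: MName, ProjID → Budget applies, adding Budget; MName, Start → ProjID, DeptNo applies, adding DeptNo. So (MName, Start, ProjID)⁺ = {MName, Budget, Start, ProjID, DeptNo}.
This closure contains every attribute of Project1, so Project1 ∩ Project2 → Project1. The join is lossless.

Yes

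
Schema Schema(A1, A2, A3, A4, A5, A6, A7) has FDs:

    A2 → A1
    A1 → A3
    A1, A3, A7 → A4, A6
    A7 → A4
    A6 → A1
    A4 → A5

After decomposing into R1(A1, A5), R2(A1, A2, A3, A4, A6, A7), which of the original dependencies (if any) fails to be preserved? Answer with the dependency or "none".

A4 → A5

Check A4 → A5: no single fragment contains all of {A4, A5}, and the restricted closure of {A4} across the fragments never reaches {A5}.
A2 → A1 is preserved.
A1 → A3 is preserved.
A1, A3, A7 → A4, A6 is preserved.
A7 → A4 is preserved.
A6 → A1 is preserved.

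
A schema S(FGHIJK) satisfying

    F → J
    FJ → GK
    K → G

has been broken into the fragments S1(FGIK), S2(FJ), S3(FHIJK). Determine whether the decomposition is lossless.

Chase test. Columns are FGHIJK; row i has aⱼ where attribute j ∈ Si, else bᵢⱼ.
Initial tableau (one row per fragment):
  row 1: a1 a2 b13 a4 b15 a6
  row 2: a1 b22 b23 b24 a5 b26
  row 3: a1 b32 a3 a4 a5 a6
Rows 1 and 2 agree on F; apply F→J and equate their J entries.
Rows 1 and 2 agree on FJ; apply FJ→GK and equate their GK entries.
Rows 1 and 3 agree on FJ; apply FJ→GK and equate their GK entries.
Row 3 is now all distinguished symbols — the join is lossless.

Yes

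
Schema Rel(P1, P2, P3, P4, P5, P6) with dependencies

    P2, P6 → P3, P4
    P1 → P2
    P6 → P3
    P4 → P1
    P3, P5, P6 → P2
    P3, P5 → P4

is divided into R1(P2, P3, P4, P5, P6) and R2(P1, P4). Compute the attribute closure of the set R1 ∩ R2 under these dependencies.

R1 ∩ R2 = {P4}.
P4 → P1 applies, adding P1
P1 → P2 applies, adding P2
Closure: {P1, P2, P4}.

P1, P2, P4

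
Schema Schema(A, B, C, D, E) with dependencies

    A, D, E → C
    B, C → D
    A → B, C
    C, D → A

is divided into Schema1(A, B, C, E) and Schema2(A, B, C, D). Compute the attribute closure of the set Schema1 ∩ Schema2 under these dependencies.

A, B, C, D

Schema1 ∩ Schema2 = {A, B, C}.
B, C → D applies, adding D
Closure: {A, B, C, D}.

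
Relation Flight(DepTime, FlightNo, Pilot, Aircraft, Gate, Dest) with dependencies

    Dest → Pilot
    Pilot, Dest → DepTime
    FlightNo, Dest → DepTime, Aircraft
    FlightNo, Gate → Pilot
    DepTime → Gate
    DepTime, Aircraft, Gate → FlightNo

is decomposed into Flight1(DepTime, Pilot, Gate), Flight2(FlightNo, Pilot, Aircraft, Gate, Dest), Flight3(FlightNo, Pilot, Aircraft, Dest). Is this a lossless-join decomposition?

Chase test. Columns are DepTime, FlightNo, Pilot, Aircraft, Gate, Dest; row i has aⱼ where attribute j ∈ Flighti, else bᵢⱼ.
Initial tableau (one row per fragment):
  row 1: a1 b12 a3 b14 a5 b16
  row 2: b21 a2 a3 a4 a5 a6
  row 3: b31 a2 a3 a4 b35 a6
Rows 2 and 3 agree on Pilot, Dest; apply Pilot, Dest→DepTime and equate their DepTime entries.
Rows 2 and 3 agree on DepTime; apply DepTime→Gate and equate their Gate entries.
No row becomes fully distinguished — the join is lossy.

No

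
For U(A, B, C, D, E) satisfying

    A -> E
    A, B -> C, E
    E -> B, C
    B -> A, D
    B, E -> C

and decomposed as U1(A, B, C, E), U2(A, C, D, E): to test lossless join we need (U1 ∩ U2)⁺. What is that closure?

U1 ∩ U2 = {A, C, E}.
E → B, C applies, adding B
B → A, D applies, adding D
Closure: {A, B, C, D, E}.

A, B, C, D, E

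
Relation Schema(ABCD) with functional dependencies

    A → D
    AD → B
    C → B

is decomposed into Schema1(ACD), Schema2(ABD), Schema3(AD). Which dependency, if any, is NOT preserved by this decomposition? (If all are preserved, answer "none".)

C → B

Check C → B: no single fragment contains all of {BC}, and the restricted closure of {C} across the fragments never reaches {B}.
A → D is preserved.
AD → B is preserved.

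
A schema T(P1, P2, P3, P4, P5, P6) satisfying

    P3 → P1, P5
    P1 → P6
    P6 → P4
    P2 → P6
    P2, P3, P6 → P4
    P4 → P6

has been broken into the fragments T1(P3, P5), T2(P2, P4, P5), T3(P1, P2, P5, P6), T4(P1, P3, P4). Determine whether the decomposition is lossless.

No

Chase test. Columns are P1, P2, P3, P4, P5, P6; row i has aⱼ where attribute j ∈ Ti, else bᵢⱼ.
Initial tableau (one row per fragment):
  row 1: b11 b12 a3 b14 a5 b16
  row 2: b21 a2 b23 a4 a5 b26
  row 3: a1 a2 b33 b34 a5 a6
  row 4: a1 b42 a3 a4 b45 b46
Rows 1 and 4 agree on P3; apply P3→P1, P5 and equate their P1, P5 entries.
Rows 1 and 3 agree on P1; apply P1→P6 and equate their P6 entries.
Rows 1 and 4 agree on P1; apply P1→P6 and equate their P6 entries.
Rows 1 and 3 agree on P6; apply P6→P4 and equate their P4 entries.
Rows 1 and 4 agree on P6; apply P6→P4 and equate their P4 entries.
Rows 2 and 3 agree on P2; apply P2→P6 and equate their P6 entries.
No row becomes fully distinguished — the join is lossy.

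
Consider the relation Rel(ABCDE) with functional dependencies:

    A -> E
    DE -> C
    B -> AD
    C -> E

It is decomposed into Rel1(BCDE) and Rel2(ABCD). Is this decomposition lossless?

Yes

Common attributes: Rel1 ∩ Rel2 = {BCD}.
Closure of {BCD}: B → AD applies, adding A; C → E applies, adding E. So (BCD)⁺ = {ABCDE}.
This closure contains every attribute of Rel1, so Rel1 ∩ Rel2 → Rel1. The join is lossless.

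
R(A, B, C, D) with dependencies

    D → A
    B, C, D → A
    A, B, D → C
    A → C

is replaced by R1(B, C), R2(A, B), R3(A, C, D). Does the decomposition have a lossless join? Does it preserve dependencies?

Lossless test (chase): Rows 2 and 3 agree on A; apply A→C and equate their C entries. No row becomes fully distinguished — the join is lossy.
Dependency preservation: B, C, D → A; A, B, D → C are not contained in any single fragment, but the restricted closure of each left-hand side across the fragments still reaches the right-hand side; the remaining FDs each lie inside some fragment. All dependencies are preserved.

lossy but dependency-preserving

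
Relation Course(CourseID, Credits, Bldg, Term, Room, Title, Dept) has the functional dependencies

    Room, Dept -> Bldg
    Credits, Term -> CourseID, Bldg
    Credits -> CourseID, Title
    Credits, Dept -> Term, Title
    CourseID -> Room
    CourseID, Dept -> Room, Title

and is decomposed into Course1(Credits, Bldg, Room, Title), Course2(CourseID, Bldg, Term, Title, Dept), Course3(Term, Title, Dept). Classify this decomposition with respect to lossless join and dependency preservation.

lossy and not dependency-preserving

Lossless test (chase): applying each FD to every pair of rows produces no changes in the tableau, so no row becomes fully distinguished — the join is lossy.
Dependency preservation: the restricted closure of {Room, Dept} across the fragments never reaches {Bldg}, so Room, Dept → Bldg cannot be enforced without a join — not preserved.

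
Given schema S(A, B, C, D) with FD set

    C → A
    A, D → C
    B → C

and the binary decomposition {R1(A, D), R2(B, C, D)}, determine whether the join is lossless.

No

Common attributes: R1 ∩ R2 = {D}.
No dependency enlarges {D}, so (D)⁺ = {D}.
The closure contains neither all of R1 = {A, D} nor all of R2 = {B, C, D}, so the common attributes are not a superkey of either fragment. The join is lossy.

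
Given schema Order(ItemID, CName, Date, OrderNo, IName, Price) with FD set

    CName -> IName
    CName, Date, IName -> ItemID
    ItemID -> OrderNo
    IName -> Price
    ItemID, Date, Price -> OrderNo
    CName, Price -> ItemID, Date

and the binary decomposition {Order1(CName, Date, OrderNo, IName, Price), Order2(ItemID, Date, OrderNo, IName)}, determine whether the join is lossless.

No

Common attributes: Order1 ∩ Order2 = {Date, OrderNo, IName}.
Closure of {Date, OrderNo, IName}: IName → Price applies, adding Price. So (Date, OrderNo, IName)⁺ = {Date, OrderNo, IName, Price}.
The closure contains neither all of Order1 = {CName, Date, OrderNo, IName, Price} nor all of Order2 = {ItemID, Date, OrderNo, IName}, so the common attributes are not a superkey of either fragment. The join is lossy.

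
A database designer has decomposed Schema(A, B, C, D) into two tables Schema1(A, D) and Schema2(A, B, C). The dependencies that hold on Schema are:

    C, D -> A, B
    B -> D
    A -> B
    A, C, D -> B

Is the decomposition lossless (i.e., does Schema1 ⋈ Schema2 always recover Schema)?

Yes

Common attributes: Schema1 ∩ Schema2 = {A}.
Closure of {A}: A → B applies, adding B; B → D applies, adding D. So (A)⁺ = {A, B, D}.
This closure contains every attribute of Schema1, so Schema1 ∩ Schema2 → Schema1. The join is lossless.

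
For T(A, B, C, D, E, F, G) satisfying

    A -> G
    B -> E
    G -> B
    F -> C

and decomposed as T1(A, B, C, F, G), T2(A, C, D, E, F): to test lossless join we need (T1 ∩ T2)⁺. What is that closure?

A, B, C, E, F, G

T1 ∩ T2 = {A, C, F}.
A → G applies, adding G
G → B applies, adding B
B → E applies, adding E
Closure: {A, B, C, E, F, G}.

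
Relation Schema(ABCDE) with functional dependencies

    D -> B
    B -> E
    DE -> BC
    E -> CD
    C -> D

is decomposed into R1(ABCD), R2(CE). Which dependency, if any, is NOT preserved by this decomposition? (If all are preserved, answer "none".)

none

D → B lies within R1.
B → E: restricted closure across fragments reaches E.
DE → BC: restricted closure across fragments reaches BC.
E → CD: restricted closure across fragments reaches CD.
C → D lies within R1.
Every dependency is enforceable on the fragments, so the decomposition is dependency-preserving.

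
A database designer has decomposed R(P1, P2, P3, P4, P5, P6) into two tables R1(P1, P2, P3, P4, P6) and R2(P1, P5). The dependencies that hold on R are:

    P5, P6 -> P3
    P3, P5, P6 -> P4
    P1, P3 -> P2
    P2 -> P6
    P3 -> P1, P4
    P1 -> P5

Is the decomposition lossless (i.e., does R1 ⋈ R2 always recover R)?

Yes

Common attributes: R1 ∩ R2 = {P1}.
Closure of {P1}: P1 → P5 applies, adding P5. So (P1)⁺ = {P1, P5}.
This closure contains every attribute of R2, so R1 ∩ R2 → R2. The join is lossless.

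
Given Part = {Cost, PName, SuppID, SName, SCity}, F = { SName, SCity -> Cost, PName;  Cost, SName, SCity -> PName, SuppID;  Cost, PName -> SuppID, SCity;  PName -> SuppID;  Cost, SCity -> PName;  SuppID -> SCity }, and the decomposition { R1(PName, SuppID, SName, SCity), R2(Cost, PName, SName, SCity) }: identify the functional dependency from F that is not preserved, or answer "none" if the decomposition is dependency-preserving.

none

SName, SCity → Cost, PName lies within R2.
Cost, SName, SCity → PName, SuppID: restricted closure across fragments reaches PName, SuppID.
Cost, PName → SuppID, SCity: restricted closure across fragments reaches SuppID, SCity.
PName → SuppID lies within R1.
Cost, SCity → PName lies within R2.
SuppID → SCity lies within R1.
Every dependency is enforceable on the fragments, so the decomposition is dependency-preserving.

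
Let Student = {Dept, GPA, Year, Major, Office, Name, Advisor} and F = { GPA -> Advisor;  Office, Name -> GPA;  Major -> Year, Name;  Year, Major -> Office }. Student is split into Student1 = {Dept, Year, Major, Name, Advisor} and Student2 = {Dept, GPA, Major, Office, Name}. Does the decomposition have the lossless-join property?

Yes

Common attributes: Student1 ∩ Student2 = {Dept, Major, Name}.
Closure of {Dept, Major, Name}: Major → Year, Name applies, adding Year; Year, Major → Office applies, adding Office; Office, Name → GPA applies, adding GPA; GPA → Advisor applies, adding Advisor. So (Dept, Major, Name)⁺ = {Dept, GPA, Year, Major, Office, Name, Advisor}.
This closure contains every attribute of Student1, so Student1 ∩ Student2 → Student1. The join is lossless.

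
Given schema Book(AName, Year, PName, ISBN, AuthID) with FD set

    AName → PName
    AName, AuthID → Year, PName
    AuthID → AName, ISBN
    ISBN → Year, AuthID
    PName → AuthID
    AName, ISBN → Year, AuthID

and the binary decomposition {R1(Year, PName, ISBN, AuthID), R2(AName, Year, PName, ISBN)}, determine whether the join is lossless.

Yes

Common attributes: R1 ∩ R2 = {Year, PName, ISBN}.
Closure of {Year, PName, ISBN}: ISBN → Year, AuthID applies, adding AuthID; AuthID → AName, ISBN applies, adding AName. So (Year, PName, ISBN)⁺ = {AName, Year, PName, ISBN, AuthID}.
This closure contains every attribute of R1, so R1 ∩ R2 → R1. The join is lossless.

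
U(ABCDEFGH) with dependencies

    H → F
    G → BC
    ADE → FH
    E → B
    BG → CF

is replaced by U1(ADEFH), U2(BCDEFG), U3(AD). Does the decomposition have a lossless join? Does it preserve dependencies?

lossy but dependency-preserving

Lossless test (chase): Rows 1 and 2 agree on E; apply E→B and equate their B entries. No row becomes fully distinguished — the join is lossy.
Dependency preservation: every FD's attributes lie within a single fragment, so each can be enforced locally — preserved.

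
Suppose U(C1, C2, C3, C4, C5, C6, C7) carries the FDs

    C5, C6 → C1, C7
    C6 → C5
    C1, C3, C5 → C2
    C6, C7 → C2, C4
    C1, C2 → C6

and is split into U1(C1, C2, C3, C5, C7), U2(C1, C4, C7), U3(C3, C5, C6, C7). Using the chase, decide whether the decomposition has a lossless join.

Chase test. Columns are C1, C2, C3, C4, C5, C6, C7; row i has aⱼ where attribute j ∈ Ui, else bᵢⱼ.
Initial tableau (one row per fragment):
  row 1: a1 a2 a3 b14 a5 b16 a7
  row 2: a1 b22 b23 a4 b25 b26 a7
  row 3: b31 b32 a3 b34 a5 a6 a7
No row becomes fully distinguished — the join is lossy.

No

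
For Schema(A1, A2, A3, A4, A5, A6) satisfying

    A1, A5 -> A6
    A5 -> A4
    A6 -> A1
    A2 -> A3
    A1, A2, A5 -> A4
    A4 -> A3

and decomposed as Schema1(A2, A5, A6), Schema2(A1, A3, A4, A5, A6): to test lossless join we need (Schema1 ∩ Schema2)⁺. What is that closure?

Schema1 ∩ Schema2 = {A5, A6}.
A5 → A4 applies, adding A4
A6 → A1 applies, adding A1
A4 → A3 applies, adding A3
Closure: {A1, A3, A4, A5, A6}.

A1, A3, A4, A5, A6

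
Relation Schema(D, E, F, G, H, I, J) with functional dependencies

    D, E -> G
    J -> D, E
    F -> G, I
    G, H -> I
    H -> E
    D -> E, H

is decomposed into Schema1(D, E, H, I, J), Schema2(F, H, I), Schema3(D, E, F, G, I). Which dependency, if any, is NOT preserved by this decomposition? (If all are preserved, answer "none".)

G, H -> I

Check G, H → I: no single fragment contains all of {G, H, I}, and the restricted closure of {G, H} across the fragments never reaches {I}.
D, E → G is preserved.
J → D, E is preserved.
F → G, I is preserved.
H → E is preserved.
D → E, H is preserved.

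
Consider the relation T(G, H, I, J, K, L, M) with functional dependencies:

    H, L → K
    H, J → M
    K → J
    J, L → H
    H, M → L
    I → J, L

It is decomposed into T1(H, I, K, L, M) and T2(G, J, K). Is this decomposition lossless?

No

Common attributes: T1 ∩ T2 = {K}.
Closure of {K}: K → J applies, adding J. So (K)⁺ = {J, K}.
The closure contains neither all of T1 = {H, I, K, L, M} nor all of T2 = {G, J, K}, so the common attributes are not a superkey of either fragment. The join is lossy.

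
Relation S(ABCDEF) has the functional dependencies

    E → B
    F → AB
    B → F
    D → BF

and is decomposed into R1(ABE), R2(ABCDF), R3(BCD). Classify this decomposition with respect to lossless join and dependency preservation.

Lossless test (chase): Rows 1 and 2 agree on B; apply B→F and equate their F entries. Rows 1 and 3 agree on B; apply B→F and equate their F entries. Rows 1 and 3 agree on F; apply F→AB and equate their AB entries. No row becomes fully distinguished — the join is lossy.
Dependency preservation: every FD's attributes lie within a single fragment, so each can be enforced locally — preserved.

lossy but dependency-preserving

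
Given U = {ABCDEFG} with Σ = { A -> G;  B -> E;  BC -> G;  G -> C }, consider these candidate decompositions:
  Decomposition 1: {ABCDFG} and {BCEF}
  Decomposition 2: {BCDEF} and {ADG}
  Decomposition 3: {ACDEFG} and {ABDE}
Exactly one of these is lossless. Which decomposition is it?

Decomposition 1

Decomposition 1: common = {BCF}, closure = {BCEFG} → lossless.
Decomposition 2: common = {D}, closure = {D} → lossy.
Decomposition 3: common = {ADE}, closure = {ACDEG} → lossy.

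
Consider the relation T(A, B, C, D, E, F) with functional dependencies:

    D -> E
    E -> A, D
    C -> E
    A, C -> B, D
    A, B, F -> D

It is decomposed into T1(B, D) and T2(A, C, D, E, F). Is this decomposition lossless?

No

Common attributes: T1 ∩ T2 = {D}.
Closure of {D}: D → E applies, adding E; E → A, D applies, adding A. So (D)⁺ = {A, D, E}.
The closure contains neither all of T1 = {B, D} nor all of T2 = {A, C, D, E, F}, so the common attributes are not a superkey of either fragment. The join is lossy.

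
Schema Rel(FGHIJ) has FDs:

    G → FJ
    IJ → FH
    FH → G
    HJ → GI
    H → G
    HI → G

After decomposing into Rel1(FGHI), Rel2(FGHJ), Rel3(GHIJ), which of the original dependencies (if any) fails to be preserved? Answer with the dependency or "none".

none

G → FJ lies within Rel2.
IJ → FH: restricted closure across fragments reaches FH.
FH → G lies within Rel1.
HJ → GI lies within Rel3.
H → G lies within Rel1.
HI → G lies within Rel1.
Every dependency is enforceable on the fragments, so the decomposition is dependency-preserving.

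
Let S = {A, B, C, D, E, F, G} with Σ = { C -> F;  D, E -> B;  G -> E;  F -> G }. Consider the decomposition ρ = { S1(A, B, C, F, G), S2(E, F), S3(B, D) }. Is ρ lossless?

Chase test. Columns are A, B, C, D, E, F, G; row i has aⱼ where attribute j ∈ Si, else bᵢⱼ.
Initial tableau (one row per fragment):
  row 1: a1 a2 a3 b14 b15 a6 a7
  row 2: b21 b22 b23 b24 a5 a6 b27
  row 3: b31 a2 b33 a4 b35 b36 b37
Rows 1 and 2 agree on F; apply F→G and equate their G entries.
Rows 1 and 2 agree on G; apply G→E and equate their E entries.
No row becomes fully distinguished — the join is lossy.

No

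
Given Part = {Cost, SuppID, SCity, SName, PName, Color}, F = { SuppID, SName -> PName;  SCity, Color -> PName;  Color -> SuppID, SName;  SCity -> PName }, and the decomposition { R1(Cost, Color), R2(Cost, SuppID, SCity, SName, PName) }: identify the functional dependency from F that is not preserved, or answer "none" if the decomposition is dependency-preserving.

Color -> SuppID, SName

Check Color → SuppID, SName: no single fragment contains all of {SuppID, SName, Color}, and the restricted closure of {Color} across the fragments never reaches {SuppID, SName}.
SuppID, SName → PName is preserved.
SCity, Color → PName is preserved.
SCity → PName is preserved.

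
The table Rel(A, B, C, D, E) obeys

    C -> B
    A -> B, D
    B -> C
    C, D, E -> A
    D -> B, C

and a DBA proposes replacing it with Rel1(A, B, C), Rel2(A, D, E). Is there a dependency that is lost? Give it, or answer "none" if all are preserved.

Check D → B, C: no single fragment contains all of {B, C, D}, and the restricted closure of {D} across the fragments never reaches {B, C}.
C → B is preserved.
A → B, D is preserved.
B → C is preserved.
C, D, E → A is preserved.

D -> B, C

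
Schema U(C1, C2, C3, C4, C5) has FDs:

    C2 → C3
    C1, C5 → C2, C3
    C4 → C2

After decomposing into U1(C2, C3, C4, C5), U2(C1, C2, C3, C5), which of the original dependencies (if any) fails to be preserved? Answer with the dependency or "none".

C2 → C3 lies within U1.
C1, C5 → C2, C3 lies within U2.
C4 → C2 lies within U1.
Every dependency is enforceable on the fragments, so the decomposition is dependency-preserving.

none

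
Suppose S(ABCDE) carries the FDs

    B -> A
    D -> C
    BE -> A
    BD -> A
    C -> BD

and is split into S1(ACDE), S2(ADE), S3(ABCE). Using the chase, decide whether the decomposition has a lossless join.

Yes

Chase test. Columns are ABCDE; row i has aⱼ where attribute j ∈ Si, else bᵢⱼ.
Initial tableau (one row per fragment):
  row 1: a1 b12 a3 a4 a5
  row 2: a1 b22 b23 a4 a5
  row 3: a1 a2 a3 b34 a5
Rows 1 and 2 agree on D; apply D→C and equate their C entries.
Rows 1 and 2 agree on C; apply C→BD and equate their BD entries.
Rows 1 and 3 agree on C; apply C→BD and equate their BD entries.
Row 1 is now all distinguished symbols — the join is lossless.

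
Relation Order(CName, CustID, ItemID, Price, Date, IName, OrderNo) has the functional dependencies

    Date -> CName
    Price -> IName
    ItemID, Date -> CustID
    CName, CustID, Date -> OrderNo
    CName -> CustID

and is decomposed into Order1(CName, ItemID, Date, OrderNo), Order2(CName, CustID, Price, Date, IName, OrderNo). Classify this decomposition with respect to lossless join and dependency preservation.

Lossless test: (CName, Date, OrderNo)⁺ = {CName, CustID, Date, OrderNo}, which is a superkey of neither fragment — lossy.
Dependency preservation: ItemID, Date → CustID is not contained in any single fragment, but the restricted closure of its left-hand side across the fragments still reaches the right-hand side; the remaining FDs each lie inside some fragment. All dependencies are preserved.

lossy but dependency-preserving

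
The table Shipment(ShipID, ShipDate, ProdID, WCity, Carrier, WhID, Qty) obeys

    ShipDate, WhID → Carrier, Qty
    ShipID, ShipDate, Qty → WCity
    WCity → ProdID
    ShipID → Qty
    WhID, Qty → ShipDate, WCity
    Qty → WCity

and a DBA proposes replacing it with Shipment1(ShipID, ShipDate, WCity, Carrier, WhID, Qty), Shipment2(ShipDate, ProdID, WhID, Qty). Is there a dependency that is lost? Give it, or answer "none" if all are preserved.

WCity → ProdID

Check WCity → ProdID: no single fragment contains all of {ProdID, WCity}, and the restricted closure of {WCity} across the fragments never reaches {ProdID}.
ShipDate, WhID → Carrier, Qty is preserved.
ShipID, ShipDate, Qty → WCity is preserved.
ShipID → Qty is preserved.
WhID, Qty → ShipDate, WCity is preserved.
Qty → WCity is preserved.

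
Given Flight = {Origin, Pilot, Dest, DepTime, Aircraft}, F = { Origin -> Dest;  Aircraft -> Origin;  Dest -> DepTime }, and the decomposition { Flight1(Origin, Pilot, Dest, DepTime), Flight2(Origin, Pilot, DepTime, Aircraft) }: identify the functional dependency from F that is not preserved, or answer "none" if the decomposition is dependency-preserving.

Origin → Dest lies within Flight1.
Aircraft → Origin lies within Flight2.
Dest → DepTime lies within Flight1.
Every dependency is enforceable on the fragments, so the decomposition is dependency-preserving.

none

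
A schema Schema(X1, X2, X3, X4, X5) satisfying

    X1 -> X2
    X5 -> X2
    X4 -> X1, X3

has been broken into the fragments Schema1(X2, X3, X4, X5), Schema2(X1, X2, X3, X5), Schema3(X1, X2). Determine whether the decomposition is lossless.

Chase test. Columns are X1, X2, X3, X4, X5; row i has aⱼ where attribute j ∈ Schemai, else bᵢⱼ.
Initial tableau (one row per fragment):
  row 1: b11 a2 a3 a4 a5
  row 2: a1 a2 a3 b24 a5
  row 3: a1 a2 b33 b34 b35
No row becomes fully distinguished — the join is lossy.

No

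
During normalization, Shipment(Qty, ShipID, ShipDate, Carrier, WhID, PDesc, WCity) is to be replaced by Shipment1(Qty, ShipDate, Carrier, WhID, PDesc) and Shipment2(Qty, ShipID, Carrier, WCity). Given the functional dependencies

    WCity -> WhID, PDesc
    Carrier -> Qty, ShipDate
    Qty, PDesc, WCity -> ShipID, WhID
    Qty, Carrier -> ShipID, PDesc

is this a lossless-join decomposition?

No

Common attributes: Shipment1 ∩ Shipment2 = {Qty, Carrier}.
Closure of {Qty, Carrier}: Carrier → Qty, ShipDate applies, adding ShipDate; Qty, Carrier → ShipID, PDesc applies, adding ShipID, PDesc. So (Qty, Carrier)⁺ = {Qty, ShipID, ShipDate, Carrier, PDesc}.
The closure contains neither all of Shipment1 = {Qty, ShipDate, Carrier, WhID, PDesc} nor all of Shipment2 = {Qty, ShipID, Carrier, WCity}, so the common attributes are not a superkey of either fragment. The join is lossy.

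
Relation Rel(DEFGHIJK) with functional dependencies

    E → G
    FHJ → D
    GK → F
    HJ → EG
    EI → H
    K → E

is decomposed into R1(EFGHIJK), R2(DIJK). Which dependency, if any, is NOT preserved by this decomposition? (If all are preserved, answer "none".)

FHJ → D

Check FHJ → D: no single fragment contains all of {DFHJ}, and the restricted closure of {FHJ} across the fragments never reaches {D}.
E → G is preserved.
GK → F is preserved.
HJ → EG is preserved.
EI → H is preserved.
K → E is preserved.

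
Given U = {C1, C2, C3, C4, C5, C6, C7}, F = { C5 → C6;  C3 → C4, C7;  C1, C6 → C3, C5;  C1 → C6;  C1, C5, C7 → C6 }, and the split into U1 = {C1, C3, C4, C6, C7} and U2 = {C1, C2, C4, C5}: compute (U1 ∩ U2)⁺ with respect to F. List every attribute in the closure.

C1, C3, C4, C5, C6, C7

U1 ∩ U2 = {C1, C4}.
C1 → C6 applies, adding C6
C1, C6 → C3, C5 applies, adding C3, C5
C3 → C4, C7 applies, adding C7
Closure: {C1, C3, C4, C5, C6, C7}.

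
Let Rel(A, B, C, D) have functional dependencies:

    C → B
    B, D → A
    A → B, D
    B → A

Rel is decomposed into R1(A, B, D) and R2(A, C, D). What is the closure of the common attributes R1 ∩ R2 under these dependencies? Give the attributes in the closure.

A, B, D

R1 ∩ R2 = {A, D}.
A → B, D applies, adding B
Closure: {A, B, D}.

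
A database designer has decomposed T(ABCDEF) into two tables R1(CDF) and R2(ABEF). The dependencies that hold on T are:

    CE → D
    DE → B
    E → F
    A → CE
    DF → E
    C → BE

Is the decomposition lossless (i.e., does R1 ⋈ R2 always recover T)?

No

Common attributes: R1 ∩ R2 = {F}.
No dependency enlarges {F}, so (F)⁺ = {F}.
The closure contains neither all of R1 = {CDF} nor all of R2 = {ABEF}, so the common attributes are not a superkey of either fragment. The join is lossy.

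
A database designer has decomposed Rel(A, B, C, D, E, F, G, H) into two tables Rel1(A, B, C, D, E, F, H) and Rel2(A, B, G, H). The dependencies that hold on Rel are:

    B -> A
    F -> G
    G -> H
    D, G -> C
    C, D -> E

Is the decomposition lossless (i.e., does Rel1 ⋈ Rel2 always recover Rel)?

No

Common attributes: Rel1 ∩ Rel2 = {A, B, H}.
No dependency enlarges {A, B, H}, so (A, B, H)⁺ = {A, B, H}.
The closure contains neither all of Rel1 = {A, B, C, D, E, F, H} nor all of Rel2 = {A, B, G, H}, so the common attributes are not a superkey of either fragment. The join is lossy.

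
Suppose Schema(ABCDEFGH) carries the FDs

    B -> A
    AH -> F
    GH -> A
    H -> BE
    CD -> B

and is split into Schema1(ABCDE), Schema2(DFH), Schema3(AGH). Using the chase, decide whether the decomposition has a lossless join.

No

Chase test. Columns are ABCDEFGH; row i has aⱼ where attribute j ∈ Schemai, else bᵢⱼ.
Initial tableau (one row per fragment):
  row 1: a1 a2 a3 a4 a5 b16 b17 b18
  row 2: b21 b22 b23 a4 b25 a6 b27 a8
  row 3: a1 b32 b33 b34 b35 b36 a7 a8
Rows 2 and 3 agree on H; apply H→BE and equate their BE entries.
Rows 2 and 3 agree on B; apply B→A and equate their A entries.
Rows 2 and 3 agree on AH; apply AH→F and equate their F entries.
No row becomes fully distinguished — the join is lossy.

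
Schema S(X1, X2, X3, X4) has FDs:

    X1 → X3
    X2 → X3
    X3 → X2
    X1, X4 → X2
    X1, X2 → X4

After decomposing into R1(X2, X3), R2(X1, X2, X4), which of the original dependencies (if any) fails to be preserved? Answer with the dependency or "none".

none

X1 → X3: restricted closure across fragments reaches X3.
X2 → X3 lies within R1.
X3 → X2 lies within R1.
X1, X4 → X2 lies within R2.
X1, X2 → X4 lies within R2.
Every dependency is enforceable on the fragments, so the decomposition is dependency-preserving.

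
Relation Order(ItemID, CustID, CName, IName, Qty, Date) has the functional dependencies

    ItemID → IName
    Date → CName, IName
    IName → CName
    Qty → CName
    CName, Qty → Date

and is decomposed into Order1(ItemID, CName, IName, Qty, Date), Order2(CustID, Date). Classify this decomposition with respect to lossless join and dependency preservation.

Lossless test: (Date)⁺ = {CName, IName, Date}, which is a superkey of neither fragment — lossy.
Dependency preservation: every FD's attributes lie within a single fragment, so each can be enforced locally — preserved.

lossy but dependency-preserving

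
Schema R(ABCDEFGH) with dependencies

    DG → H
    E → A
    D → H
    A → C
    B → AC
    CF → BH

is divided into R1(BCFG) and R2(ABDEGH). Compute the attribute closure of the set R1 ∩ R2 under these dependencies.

ABCG

R1 ∩ R2 = {BG}.
B → AC applies, adding AC
Closure: {ABCG}.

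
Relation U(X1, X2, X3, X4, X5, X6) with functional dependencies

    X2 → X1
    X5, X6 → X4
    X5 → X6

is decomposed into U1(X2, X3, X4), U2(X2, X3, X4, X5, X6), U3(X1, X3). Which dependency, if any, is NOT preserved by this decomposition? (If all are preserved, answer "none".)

X2 → X1

Check X2 → X1: no single fragment contains all of {X1, X2}, and the restricted closure of {X2} across the fragments never reaches {X1}.
X5, X6 → X4 is preserved.
X5 → X6 is preserved.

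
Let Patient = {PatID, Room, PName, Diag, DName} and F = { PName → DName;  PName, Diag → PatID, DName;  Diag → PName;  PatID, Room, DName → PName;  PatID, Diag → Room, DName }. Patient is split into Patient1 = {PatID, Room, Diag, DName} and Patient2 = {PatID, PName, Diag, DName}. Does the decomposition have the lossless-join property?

Yes

Common attributes: Patient1 ∩ Patient2 = {PatID, Diag, DName}.
Closure of {PatID, Diag, DName}: Diag → PName applies, adding PName; PatID, Diag → Room, DName applies, adding Room. So (PatID, Diag, DName)⁺ = {PatID, Room, PName, Diag, DName}.
This closure contains every attribute of Patient1, so Patient1 ∩ Patient2 → Patient1. The join is lossless.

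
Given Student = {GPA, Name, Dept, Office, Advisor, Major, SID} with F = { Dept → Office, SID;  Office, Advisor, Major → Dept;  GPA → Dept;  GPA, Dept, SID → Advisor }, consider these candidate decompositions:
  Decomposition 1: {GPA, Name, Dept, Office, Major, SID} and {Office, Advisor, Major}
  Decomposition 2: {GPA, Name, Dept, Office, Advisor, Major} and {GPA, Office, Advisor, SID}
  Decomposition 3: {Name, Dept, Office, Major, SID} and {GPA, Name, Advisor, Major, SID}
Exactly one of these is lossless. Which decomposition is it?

Decomposition 2

Decomposition 1: common = {Office, Major}, closure = {Office, Major} → lossy.
Decomposition 2: common = {GPA, Office, Advisor}, closure = {GPA, Dept, Office, Advisor, SID} → lossless.
Decomposition 3: common = {Name, Major, SID}, closure = {Name, Major, SID} → lossy.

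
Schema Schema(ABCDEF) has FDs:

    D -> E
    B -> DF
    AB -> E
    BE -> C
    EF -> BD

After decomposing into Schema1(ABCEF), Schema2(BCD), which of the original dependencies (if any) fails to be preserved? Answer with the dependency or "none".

Check D → E: no single fragment contains all of {DE}, and the restricted closure of {D} across the fragments never reaches {E}.
B → DF is preserved.
AB → E is preserved.
BE → C is preserved.
EF → BD is preserved.

D -> E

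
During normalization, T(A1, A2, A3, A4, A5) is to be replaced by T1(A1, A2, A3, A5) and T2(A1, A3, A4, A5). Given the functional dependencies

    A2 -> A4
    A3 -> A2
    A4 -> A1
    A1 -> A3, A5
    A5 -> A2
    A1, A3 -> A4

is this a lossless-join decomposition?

Yes

Common attributes: T1 ∩ T2 = {A1, A3, A5}.
Closure of {A1, A3, A5}: A3 → A2 applies, adding A2; A1, A3 → A4 applies, adding A4. So (A1, A3, A5)⁺ = {A1, A2, A3, A4, A5}.
This closure contains every attribute of T1, so T1 ∩ T2 → T1. The join is lossless.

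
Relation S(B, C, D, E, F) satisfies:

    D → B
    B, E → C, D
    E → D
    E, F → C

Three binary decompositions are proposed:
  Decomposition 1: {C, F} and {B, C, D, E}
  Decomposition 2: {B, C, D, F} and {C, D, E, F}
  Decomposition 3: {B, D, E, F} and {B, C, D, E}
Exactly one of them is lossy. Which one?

Decomposition 1: common = {C}, closure = {C} → lossy.
Decomposition 2: common = {C, D, F}, closure = {B, C, D, F} → lossless.
Decomposition 3: common = {B, D, E}, closure = {B, C, D, E} → lossless.

Decomposition 1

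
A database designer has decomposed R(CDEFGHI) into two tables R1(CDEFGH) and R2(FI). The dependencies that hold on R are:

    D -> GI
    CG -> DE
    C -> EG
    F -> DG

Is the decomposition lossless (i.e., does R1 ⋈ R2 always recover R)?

Common attributes: R1 ∩ R2 = {F}.
Closure of {F}: F → DG applies, adding DG; D → GI applies, adding I. So (F)⁺ = {DFGI}.
This closure contains every attribute of R2, so R1 ∩ R2 → R2. The join is lossless.

Yes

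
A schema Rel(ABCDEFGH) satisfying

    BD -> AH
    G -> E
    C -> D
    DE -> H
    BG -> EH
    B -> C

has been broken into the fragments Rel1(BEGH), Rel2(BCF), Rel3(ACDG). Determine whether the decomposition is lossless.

No

Chase test. Columns are ABCDEFGH; row i has aⱼ where attribute j ∈ Reli, else bᵢⱼ.
Initial tableau (one row per fragment):
  row 1: b11 a2 b13 b14 a5 b16 a7 a8
  row 2: b21 a2 a3 b24 b25 a6 b27 b28
  row 3: a1 b32 a3 a4 b35 b36 a7 b38
Rows 1 and 3 agree on G; apply G→E and equate their E entries.
Rows 2 and 3 agree on C; apply C→D and equate their D entries.
Rows 1 and 2 agree on B; apply B→C and equate their C entries.
Rows 1 and 2 agree on C; apply C→D and equate their D entries.
Rows 1 and 3 agree on DE; apply DE→H and equate their H entries.
Rows 1 and 2 agree on BD; apply BD→AH and equate their AH entries.
No row becomes fully distinguished — the join is lossy.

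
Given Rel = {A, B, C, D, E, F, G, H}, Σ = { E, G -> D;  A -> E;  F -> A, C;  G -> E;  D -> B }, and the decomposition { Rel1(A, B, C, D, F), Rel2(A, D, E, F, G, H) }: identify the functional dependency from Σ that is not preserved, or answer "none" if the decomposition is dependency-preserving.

E, G → D lies within Rel2.
A → E lies within Rel2.
F → A, C lies within Rel1.
G → E lies within Rel2.
D → B lies within Rel1.
Every dependency is enforceable on the fragments, so the decomposition is dependency-preserving.

none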